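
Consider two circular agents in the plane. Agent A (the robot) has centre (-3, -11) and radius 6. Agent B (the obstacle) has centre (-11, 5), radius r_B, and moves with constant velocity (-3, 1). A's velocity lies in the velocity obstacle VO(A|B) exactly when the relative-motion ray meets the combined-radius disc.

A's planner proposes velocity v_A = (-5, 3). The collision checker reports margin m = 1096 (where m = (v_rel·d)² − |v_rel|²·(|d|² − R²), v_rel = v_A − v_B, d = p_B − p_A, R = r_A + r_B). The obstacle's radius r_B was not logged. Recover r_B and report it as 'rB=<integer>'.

m = 1096
d = (-8, 16);  v_rel = (-2, 2),  |v_rel|² = 8
v_rel×d = (-2)·(16) − (2)·(-8) = -16
since m = R²·8 − (-16)²:  R² = (256 + 1096) / 8 = 169
R = √169 = 13  ⇒  r_B = 13 − 6 = 7

rB=7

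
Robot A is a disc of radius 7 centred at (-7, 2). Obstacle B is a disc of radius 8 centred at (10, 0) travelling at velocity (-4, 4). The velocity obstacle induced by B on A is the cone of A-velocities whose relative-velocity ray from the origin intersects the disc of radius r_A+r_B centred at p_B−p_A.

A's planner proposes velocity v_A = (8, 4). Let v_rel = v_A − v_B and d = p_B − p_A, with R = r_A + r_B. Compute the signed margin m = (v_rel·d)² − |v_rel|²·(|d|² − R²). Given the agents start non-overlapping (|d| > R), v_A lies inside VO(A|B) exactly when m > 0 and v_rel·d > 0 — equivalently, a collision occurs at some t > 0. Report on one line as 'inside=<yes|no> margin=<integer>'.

d = (17, -2),  |d|² = 293;  R = 7+8 = 15,  c = 293−15² = 68
v_rel = (12, 0),  |v_rel|² = 144;  v_rel·d = (12)·(17) + (0)·(-2) = 204
144·t² − 408·t + 68 = 0  ⇒  m = 204² − 144·68 = 31824
m = 31824 > 0,  v_rel·d = 204 > 0  ⇒  inside

inside=yes margin=31824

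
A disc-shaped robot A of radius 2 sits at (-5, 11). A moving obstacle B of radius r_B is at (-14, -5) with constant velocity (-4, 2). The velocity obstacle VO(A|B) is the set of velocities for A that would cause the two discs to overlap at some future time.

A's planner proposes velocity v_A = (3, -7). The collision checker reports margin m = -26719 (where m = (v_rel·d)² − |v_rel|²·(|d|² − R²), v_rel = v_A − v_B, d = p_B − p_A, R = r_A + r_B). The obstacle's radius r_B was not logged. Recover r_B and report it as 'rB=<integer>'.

m = -26719
d = (-9, -16);  v_rel = (7, -9),  |v_rel|² = 130
v_rel×d = (7)·(-16) − (-9)·(-9) = -193
since m = R²·130 − (-193)²:  R² = (37249 + -26719) / 130 = 81
R = √81 = 9  ⇒  r_B = 9 − 2 = 7

rB=7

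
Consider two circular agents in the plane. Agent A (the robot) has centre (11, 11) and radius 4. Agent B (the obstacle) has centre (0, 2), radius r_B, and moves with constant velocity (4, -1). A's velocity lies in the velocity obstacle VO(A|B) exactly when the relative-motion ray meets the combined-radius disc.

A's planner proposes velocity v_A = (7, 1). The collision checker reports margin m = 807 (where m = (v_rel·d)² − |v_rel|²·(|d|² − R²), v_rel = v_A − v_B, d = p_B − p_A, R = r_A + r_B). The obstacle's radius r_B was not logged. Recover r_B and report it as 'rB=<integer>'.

m = 807
d = (-11, -9);  v_rel = (3, 2),  |v_rel|² = 13
v_rel×d = (3)·(-9) − (2)·(-11) = -5
since m = R²·13 − (-5)²:  R² = (25 + 807) / 13 = 64
R = √64 = 8  ⇒  r_B = 8 − 4 = 4

rB=4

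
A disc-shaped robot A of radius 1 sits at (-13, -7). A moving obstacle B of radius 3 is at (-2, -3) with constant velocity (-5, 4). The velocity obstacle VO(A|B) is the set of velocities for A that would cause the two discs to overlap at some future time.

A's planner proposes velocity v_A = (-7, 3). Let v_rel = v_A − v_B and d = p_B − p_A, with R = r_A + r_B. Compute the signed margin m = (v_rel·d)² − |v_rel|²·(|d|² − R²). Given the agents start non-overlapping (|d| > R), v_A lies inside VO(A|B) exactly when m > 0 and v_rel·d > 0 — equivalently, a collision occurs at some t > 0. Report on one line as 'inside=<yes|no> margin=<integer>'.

d = (11, 4),  |d|² = 137;  R = 1+3 = 4,  c = 137−4² = 121
v_rel = (-2, -1),  |v_rel|² = 5;  v_rel·d = (-2)·(11) + (-1)·(4) = -26
5·t² + 52·t + 121 = 0  ⇒  m = (-26)² − 5·121 = 71
m = 71 > 0,  v_rel·d = -26 < 0  ⇒  outside

inside=no margin=71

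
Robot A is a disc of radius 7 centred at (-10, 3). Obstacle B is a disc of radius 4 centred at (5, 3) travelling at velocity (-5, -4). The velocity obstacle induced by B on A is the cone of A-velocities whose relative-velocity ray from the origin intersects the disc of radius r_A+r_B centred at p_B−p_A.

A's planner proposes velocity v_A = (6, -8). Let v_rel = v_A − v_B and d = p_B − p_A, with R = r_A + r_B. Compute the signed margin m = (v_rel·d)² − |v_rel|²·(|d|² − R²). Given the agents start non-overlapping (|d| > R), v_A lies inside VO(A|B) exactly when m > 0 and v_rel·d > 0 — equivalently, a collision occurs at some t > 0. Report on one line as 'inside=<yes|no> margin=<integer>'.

d = (15, 0),  |d|² = 225;  R = 7+4 = 11,  c = 225−11² = 104
v_rel = (11, -4),  |v_rel|² = 137;  v_rel·d = (11)·(15) + (-4)·(0) = 165
137·t² − 330·t + 104 = 0  ⇒  m = 165² − 137·104 = 12977
m = 12977 > 0,  v_rel·d = 165 > 0  ⇒  inside

inside=yes margin=12977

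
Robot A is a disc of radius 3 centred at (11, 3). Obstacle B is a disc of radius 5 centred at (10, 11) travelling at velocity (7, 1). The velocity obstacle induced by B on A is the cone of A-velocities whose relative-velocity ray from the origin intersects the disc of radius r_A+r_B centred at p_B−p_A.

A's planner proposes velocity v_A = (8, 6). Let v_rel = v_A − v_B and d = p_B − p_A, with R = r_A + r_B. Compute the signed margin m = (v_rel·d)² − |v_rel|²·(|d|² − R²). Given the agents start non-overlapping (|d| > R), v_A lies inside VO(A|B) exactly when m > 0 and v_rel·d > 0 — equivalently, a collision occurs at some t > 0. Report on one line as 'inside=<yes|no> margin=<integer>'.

d = (-1, 8),  |d|² = 65;  R = 3+5 = 8,  c = 65−8² = 1
v_rel = (1, 5),  |v_rel|² = 26;  v_rel·d = (1)·(-1) + (5)·(8) = 39
26·t² − 78·t + 1 = 0  ⇒  m = 39² − 26·1 = 1495
m = 1495 > 0,  v_rel·d = 39 > 0  ⇒  inside

inside=yes margin=1495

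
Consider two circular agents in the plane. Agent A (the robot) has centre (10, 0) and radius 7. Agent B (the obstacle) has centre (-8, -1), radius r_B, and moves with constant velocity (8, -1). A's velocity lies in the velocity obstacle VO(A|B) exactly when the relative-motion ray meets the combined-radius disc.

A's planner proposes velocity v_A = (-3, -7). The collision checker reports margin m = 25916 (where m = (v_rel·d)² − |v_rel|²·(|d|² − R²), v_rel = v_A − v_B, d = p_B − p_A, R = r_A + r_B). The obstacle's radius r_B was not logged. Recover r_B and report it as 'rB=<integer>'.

m = 25916
d = (-18, -1);  v_rel = (-11, -6),  |v_rel|² = 157
v_rel×d = (-11)·(-1) − (-6)·(-18) = -97
since m = R²·157 − (-97)²:  R² = (9409 + 25916) / 157 = 225
R = √225 = 15  ⇒  r_B = 15 − 7 = 8

rB=8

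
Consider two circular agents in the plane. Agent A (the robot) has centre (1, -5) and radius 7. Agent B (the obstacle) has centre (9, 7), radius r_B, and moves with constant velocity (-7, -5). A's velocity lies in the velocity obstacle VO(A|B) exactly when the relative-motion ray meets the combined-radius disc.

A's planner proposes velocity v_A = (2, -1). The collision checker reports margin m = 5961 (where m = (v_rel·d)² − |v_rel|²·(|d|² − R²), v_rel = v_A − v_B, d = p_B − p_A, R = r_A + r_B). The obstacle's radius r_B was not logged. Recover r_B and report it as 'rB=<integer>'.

m = 5961
d = (8, 12);  v_rel = (9, 4),  |v_rel|² = 97
v_rel×d = (9)·(12) − (4)·(8) = 76
since m = R²·97 − 76²:  R² = (5776 + 5961) / 97 = 121
R = √121 = 11  ⇒  r_B = 11 − 7 = 4

rB=4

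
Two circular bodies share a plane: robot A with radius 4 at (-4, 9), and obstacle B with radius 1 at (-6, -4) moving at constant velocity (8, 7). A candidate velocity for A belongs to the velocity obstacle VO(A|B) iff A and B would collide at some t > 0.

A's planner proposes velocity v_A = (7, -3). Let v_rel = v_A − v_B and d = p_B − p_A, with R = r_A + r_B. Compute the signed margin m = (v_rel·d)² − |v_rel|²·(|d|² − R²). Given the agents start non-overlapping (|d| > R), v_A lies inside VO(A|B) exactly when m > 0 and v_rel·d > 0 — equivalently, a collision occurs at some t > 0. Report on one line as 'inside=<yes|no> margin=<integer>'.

d = (-2, -13),  |d|² = 173;  R = 4+1 = 5,  c = 173−5² = 148
v_rel = (-1, -10),  |v_rel|² = 101;  v_rel·d = (-1)·(-2) + (-10)·(-13) = 132
101·t² − 264·t + 148 = 0  ⇒  m = 132² − 101·148 = 2476
m = 2476 > 0,  v_rel·d = 132 > 0  ⇒  inside

inside=yes margin=2476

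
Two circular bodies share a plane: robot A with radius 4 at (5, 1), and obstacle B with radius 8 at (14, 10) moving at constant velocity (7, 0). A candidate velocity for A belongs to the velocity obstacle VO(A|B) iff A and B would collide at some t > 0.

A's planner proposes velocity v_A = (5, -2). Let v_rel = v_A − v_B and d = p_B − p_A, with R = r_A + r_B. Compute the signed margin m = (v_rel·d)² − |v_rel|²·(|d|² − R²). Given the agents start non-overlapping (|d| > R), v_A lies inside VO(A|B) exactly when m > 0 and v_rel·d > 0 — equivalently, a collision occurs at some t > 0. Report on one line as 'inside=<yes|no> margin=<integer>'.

d = (9, 9),  |d|² = 162;  R = 4+8 = 12,  c = 162−12² = 18
v_rel = (-2, -2),  |v_rel|² = 8;  v_rel·d = (-2)·(9) + (-2)·(9) = -36
8·t² + 72·t + 18 = 0  ⇒  m = (-36)² − 8·18 = 1152
m = 1152 > 0,  v_rel·d = -36 < 0  ⇒  outside

inside=no margin=1152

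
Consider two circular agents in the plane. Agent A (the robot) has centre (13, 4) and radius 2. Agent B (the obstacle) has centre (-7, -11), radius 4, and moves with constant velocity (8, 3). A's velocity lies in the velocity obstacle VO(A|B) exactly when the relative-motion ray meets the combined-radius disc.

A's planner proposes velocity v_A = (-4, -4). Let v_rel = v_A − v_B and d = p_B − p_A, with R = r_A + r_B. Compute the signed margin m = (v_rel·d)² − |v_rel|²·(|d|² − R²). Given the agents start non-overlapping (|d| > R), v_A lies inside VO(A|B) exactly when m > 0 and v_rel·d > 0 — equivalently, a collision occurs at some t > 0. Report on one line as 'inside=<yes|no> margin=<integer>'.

d = (-20, -15),  |d|² = 625;  R = 2+4 = 6,  c = 625−6² = 589
v_rel = (-12, -7),  |v_rel|² = 193;  v_rel·d = (-12)·(-20) + (-7)·(-15) = 345
193·t² − 690·t + 589 = 0  ⇒  m = 345² − 193·589 = 5348
m = 5348 > 0,  v_rel·d = 345 > 0  ⇒  inside

inside=yes margin=5348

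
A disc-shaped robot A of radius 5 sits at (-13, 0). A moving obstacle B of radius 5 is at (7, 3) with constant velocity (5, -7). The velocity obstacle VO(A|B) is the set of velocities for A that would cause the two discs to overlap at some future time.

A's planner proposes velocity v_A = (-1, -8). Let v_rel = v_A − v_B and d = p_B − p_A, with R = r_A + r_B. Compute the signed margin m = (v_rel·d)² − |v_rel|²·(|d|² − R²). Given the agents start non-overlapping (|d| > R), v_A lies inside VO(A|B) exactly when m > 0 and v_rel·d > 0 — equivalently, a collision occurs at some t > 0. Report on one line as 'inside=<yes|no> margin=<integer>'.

d = (20, 3),  |d|² = 409;  R = 5+5 = 10,  c = 409−10² = 309
v_rel = (-6, -1),  |v_rel|² = 37;  v_rel·d = (-6)·(20) + (-1)·(3) = -123
37·t² + 246·t + 309 = 0  ⇒  m = (-123)² − 37·309 = 3696
m = 3696 > 0,  v_rel·d = -123 < 0  ⇒  outside

inside=no margin=3696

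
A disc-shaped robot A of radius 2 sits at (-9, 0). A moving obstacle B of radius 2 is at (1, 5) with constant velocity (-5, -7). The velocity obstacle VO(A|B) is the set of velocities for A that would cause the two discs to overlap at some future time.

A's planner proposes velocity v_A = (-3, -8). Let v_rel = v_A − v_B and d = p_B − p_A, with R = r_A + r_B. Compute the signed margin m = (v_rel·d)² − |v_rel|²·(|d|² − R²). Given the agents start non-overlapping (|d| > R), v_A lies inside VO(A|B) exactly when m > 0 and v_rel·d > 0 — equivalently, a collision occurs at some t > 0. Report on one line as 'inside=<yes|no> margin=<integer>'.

d = (10, 5),  |d|² = 125;  R = 2+2 = 4,  c = 125−4² = 109
v_rel = (2, -1),  |v_rel|² = 5;  v_rel·d = (2)·(10) + (-1)·(5) = 15
5·t² − 30·t + 109 = 0  ⇒  m = 15² − 5·109 = -320
m = -320 < 0,  v_rel·d = 15 > 0  ⇒  outside

inside=no margin=-320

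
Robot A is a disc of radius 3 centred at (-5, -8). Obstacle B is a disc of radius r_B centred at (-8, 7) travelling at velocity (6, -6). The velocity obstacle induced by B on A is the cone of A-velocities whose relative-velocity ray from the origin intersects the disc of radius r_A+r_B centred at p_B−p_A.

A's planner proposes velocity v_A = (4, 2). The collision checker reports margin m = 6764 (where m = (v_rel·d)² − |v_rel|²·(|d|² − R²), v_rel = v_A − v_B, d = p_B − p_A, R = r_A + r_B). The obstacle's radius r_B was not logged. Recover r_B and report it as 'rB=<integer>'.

m = 6764
d = (-3, 15);  v_rel = (-2, 8),  |v_rel|² = 68
v_rel×d = (-2)·(15) − (8)·(-3) = -6
since m = R²·68 − (-6)²:  R² = (36 + 6764) / 68 = 100
R = √100 = 10  ⇒  r_B = 10 − 3 = 7

rB=7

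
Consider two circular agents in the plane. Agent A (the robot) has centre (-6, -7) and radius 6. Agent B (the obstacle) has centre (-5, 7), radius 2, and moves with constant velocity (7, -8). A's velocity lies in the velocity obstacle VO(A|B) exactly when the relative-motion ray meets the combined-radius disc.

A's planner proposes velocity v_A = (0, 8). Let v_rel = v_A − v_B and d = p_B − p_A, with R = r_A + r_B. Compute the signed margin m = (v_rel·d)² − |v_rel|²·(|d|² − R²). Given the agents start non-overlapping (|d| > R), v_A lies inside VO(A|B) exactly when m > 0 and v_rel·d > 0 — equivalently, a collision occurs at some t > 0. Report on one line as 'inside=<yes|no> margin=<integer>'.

d = (1, 14),  |d|² = 197;  R = 6+2 = 8,  c = 197−8² = 133
v_rel = (-7, 16),  |v_rel|² = 305;  v_rel·d = (-7)·(1) + (16)·(14) = 217
305·t² − 434·t + 133 = 0  ⇒  m = 217² − 305·133 = 6524
m = 6524 > 0,  v_rel·d = 217 > 0  ⇒  inside

inside=yes margin=6524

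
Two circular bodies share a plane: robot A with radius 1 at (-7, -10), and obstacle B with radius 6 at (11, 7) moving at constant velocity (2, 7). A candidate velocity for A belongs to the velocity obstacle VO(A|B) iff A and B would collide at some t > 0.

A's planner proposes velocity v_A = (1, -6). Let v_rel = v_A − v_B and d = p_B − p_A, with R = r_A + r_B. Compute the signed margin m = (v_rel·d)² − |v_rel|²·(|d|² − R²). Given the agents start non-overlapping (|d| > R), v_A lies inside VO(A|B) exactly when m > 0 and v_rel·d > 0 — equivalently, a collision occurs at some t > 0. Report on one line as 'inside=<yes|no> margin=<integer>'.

d = (18, 17),  |d|² = 613;  R = 1+6 = 7,  c = 613−7² = 564
v_rel = (-1, -13),  |v_rel|² = 170;  v_rel·d = (-1)·(18) + (-13)·(17) = -239
170·t² + 478·t + 564 = 0  ⇒  m = (-239)² − 170·564 = -38759
m = -38759 < 0,  v_rel·d = -239 < 0  ⇒  outside

inside=no margin=-38759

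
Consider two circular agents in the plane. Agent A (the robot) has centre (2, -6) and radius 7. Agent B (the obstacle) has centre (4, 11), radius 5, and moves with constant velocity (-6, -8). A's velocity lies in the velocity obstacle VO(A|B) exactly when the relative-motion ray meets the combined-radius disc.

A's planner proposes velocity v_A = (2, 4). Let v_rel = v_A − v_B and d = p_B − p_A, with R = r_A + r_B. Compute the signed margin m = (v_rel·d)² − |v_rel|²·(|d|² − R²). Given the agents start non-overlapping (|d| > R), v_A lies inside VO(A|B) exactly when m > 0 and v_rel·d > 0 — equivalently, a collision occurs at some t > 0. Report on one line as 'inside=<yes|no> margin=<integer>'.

d = (2, 17),  |d|² = 293;  R = 7+5 = 12,  c = 293−12² = 149
v_rel = (8, 12),  |v_rel|² = 208;  v_rel·d = (8)·(2) + (12)·(17) = 220
208·t² − 440·t + 149 = 0  ⇒  m = 220² − 208·149 = 17408
m = 17408 > 0,  v_rel·d = 220 > 0  ⇒  inside

inside=yes margin=17408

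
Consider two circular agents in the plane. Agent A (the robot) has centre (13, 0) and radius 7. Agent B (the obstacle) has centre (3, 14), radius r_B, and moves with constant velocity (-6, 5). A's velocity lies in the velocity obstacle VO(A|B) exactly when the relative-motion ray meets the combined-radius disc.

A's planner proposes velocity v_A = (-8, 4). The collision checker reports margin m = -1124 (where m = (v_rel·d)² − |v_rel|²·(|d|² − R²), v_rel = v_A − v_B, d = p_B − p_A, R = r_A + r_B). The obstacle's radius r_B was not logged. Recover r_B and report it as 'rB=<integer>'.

m = -1124
d = (-10, 14);  v_rel = (-2, -1),  |v_rel|² = 5
v_rel×d = (-2)·(14) − (-1)·(-10) = -38
since m = R²·5 − (-38)²:  R² = (1444 + -1124) / 5 = 64
R = √64 = 8  ⇒  r_B = 8 − 7 = 1

rB=1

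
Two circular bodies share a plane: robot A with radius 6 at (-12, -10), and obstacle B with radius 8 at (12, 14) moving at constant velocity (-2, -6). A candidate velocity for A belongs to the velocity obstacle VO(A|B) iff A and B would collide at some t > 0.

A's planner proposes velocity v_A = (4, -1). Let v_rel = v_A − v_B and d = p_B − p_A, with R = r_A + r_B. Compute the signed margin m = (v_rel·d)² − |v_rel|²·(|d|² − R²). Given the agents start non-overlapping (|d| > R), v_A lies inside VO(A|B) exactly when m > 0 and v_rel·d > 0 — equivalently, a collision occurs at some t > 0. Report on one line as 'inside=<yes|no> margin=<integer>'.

d = (24, 24),  |d|² = 1152;  R = 6+8 = 14,  c = 1152−14² = 956
v_rel = (6, 5),  |v_rel|² = 61;  v_rel·d = (6)·(24) + (5)·(24) = 264
61·t² − 528·t + 956 = 0  ⇒  m = 264² − 61·956 = 11380
m = 11380 > 0,  v_rel·d = 264 > 0  ⇒  inside

inside=yes margin=11380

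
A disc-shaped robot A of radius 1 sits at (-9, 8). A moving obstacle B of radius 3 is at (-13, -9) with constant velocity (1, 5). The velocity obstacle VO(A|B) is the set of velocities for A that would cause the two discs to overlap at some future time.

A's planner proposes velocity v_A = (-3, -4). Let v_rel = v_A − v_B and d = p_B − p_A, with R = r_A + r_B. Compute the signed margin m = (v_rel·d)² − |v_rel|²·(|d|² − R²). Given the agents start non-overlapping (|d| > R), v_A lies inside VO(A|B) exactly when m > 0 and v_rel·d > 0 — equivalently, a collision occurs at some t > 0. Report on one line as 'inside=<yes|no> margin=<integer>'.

d = (-4, -17),  |d|² = 305;  R = 1+3 = 4,  c = 305−4² = 289
v_rel = (-4, -9),  |v_rel|² = 97;  v_rel·d = (-4)·(-4) + (-9)·(-17) = 169
97·t² − 338·t + 289 = 0  ⇒  m = 169² − 97·289 = 528
m = 528 > 0,  v_rel·d = 169 > 0  ⇒  inside

inside=yes margin=528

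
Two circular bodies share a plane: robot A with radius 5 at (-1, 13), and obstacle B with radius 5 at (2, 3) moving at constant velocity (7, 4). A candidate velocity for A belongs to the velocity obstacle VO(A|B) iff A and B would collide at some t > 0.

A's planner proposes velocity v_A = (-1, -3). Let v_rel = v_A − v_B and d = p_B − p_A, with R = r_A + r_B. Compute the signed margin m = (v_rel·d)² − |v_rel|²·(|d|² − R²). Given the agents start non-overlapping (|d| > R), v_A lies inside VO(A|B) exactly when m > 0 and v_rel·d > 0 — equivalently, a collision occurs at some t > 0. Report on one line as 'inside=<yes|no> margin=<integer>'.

d = (3, -10),  |d|² = 109;  R = 5+5 = 10,  c = 109−10² = 9
v_rel = (-8, -7),  |v_rel|² = 113;  v_rel·d = (-8)·(3) + (-7)·(-10) = 46
113·t² − 92·t + 9 = 0  ⇒  m = 46² − 113·9 = 1099
m = 1099 > 0,  v_rel·d = 46 > 0  ⇒  inside

inside=yes margin=1099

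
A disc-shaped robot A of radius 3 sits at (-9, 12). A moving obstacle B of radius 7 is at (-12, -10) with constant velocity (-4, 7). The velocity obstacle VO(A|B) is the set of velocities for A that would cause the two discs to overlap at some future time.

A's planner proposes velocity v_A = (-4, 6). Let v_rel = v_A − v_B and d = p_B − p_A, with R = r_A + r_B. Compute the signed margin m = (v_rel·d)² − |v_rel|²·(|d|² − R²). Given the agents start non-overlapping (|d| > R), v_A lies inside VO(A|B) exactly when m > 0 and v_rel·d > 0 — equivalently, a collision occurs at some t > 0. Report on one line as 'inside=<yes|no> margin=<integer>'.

d = (-3, -22),  |d|² = 493;  R = 3+7 = 10,  c = 493−10² = 393
v_rel = (0, -1),  |v_rel|² = 1;  v_rel·d = (0)·(-3) + (-1)·(-22) = 22
1·t² − 44·t + 393 = 0  ⇒  m = 22² − 1·393 = 91
m = 91 > 0,  v_rel·d = 22 > 0  ⇒  inside

inside=yes margin=91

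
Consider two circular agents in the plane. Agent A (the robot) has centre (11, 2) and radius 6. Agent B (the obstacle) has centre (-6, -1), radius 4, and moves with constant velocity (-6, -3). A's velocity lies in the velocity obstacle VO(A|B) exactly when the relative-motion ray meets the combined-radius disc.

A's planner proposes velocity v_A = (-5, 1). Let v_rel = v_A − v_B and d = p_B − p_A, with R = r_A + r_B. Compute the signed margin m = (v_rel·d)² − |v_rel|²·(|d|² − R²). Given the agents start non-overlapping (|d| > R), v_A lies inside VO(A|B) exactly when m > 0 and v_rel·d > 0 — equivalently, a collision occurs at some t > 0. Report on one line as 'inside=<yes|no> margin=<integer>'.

d = (-17, -3),  |d|² = 298;  R = 6+4 = 10,  c = 298−10² = 198
v_rel = (1, 4),  |v_rel|² = 17;  v_rel·d = (1)·(-17) + (4)·(-3) = -29
17·t² + 58·t + 198 = 0  ⇒  m = (-29)² − 17·198 = -2525
m = -2525 < 0,  v_rel·d = -29 < 0  ⇒  outside

inside=no margin=-2525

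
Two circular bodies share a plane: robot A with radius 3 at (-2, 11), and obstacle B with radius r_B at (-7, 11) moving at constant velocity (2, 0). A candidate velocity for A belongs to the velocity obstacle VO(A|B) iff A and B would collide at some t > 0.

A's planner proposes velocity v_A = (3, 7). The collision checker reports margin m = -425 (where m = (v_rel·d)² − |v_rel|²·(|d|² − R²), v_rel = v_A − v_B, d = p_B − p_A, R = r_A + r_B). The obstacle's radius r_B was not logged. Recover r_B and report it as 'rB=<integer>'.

m = -425
d = (-5, 0);  v_rel = (1, 7),  |v_rel|² = 50
v_rel×d = (1)·(0) − (7)·(-5) = 35
since m = R²·50 − 35²:  R² = (1225 + -425) / 50 = 16
R = √16 = 4  ⇒  r_B = 4 − 3 = 1

rB=1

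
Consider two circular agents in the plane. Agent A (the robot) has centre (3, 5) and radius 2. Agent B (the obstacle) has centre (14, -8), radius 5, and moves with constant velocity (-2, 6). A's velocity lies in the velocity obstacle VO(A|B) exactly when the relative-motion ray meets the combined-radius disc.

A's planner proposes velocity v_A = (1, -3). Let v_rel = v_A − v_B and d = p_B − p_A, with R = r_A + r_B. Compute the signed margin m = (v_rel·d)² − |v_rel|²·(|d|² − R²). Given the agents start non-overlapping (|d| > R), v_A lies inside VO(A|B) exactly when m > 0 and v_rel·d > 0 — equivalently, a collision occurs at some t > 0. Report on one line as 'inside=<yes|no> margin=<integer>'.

d = (11, -13),  |d|² = 290;  R = 2+5 = 7,  c = 290−7² = 241
v_rel = (3, -9),  |v_rel|² = 90;  v_rel·d = (3)·(11) + (-9)·(-13) = 150
90·t² − 300·t + 241 = 0  ⇒  m = 150² − 90·241 = 810
m = 810 > 0,  v_rel·d = 150 > 0  ⇒  inside

inside=yes margin=810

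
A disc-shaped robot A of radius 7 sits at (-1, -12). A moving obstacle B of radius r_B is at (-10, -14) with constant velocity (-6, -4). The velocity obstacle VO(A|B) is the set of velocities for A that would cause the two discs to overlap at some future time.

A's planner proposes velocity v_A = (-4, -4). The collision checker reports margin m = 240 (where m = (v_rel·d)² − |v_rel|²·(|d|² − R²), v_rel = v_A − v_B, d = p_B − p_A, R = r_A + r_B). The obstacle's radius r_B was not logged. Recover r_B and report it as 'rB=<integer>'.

m = 240
d = (-9, -2);  v_rel = (2, 0),  |v_rel|² = 4
v_rel×d = (2)·(-2) − (0)·(-9) = -4
since m = R²·4 − (-4)²:  R² = (16 + 240) / 4 = 64
R = √64 = 8  ⇒  r_B = 8 − 7 = 1

rB=1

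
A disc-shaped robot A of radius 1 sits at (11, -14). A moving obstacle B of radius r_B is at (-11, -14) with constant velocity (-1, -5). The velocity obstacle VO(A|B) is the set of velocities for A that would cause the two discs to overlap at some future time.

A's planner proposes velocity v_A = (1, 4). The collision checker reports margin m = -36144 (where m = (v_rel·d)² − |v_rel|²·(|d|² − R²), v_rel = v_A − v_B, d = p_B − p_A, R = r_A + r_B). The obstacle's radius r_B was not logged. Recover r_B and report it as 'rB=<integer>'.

m = -36144
d = (-22, 0);  v_rel = (2, 9),  |v_rel|² = 85
v_rel×d = (2)·(0) − (9)·(-22) = 198
since m = R²·85 − 198²:  R² = (39204 + -36144) / 85 = 36
R = √36 = 6  ⇒  r_B = 6 − 1 = 5

rB=5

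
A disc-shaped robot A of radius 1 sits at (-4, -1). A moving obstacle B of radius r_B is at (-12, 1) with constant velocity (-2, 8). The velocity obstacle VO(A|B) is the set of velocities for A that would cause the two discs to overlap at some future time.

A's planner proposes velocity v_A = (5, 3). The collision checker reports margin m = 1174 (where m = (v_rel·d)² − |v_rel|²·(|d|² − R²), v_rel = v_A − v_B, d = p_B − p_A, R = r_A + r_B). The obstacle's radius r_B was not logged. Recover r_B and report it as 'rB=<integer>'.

m = 1174
d = (-8, 2);  v_rel = (7, -5),  |v_rel|² = 74
v_rel×d = (7)·(2) − (-5)·(-8) = -26
since m = R²·74 − (-26)²:  R² = (676 + 1174) / 74 = 25
R = √25 = 5  ⇒  r_B = 5 − 1 = 4

rB=4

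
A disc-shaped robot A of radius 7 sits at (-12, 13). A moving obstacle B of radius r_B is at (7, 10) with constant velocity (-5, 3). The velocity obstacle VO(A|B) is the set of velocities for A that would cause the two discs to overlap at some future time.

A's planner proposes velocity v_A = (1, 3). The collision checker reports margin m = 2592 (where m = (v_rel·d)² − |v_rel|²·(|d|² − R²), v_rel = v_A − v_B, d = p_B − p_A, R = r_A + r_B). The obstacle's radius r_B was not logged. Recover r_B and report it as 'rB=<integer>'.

m = 2592
d = (19, -3);  v_rel = (6, 0),  |v_rel|² = 36
v_rel×d = (6)·(-3) − (0)·(19) = -18
since m = R²·36 − (-18)²:  R² = (324 + 2592) / 36 = 81
R = √81 = 9  ⇒  r_B = 9 − 7 = 2

rB=2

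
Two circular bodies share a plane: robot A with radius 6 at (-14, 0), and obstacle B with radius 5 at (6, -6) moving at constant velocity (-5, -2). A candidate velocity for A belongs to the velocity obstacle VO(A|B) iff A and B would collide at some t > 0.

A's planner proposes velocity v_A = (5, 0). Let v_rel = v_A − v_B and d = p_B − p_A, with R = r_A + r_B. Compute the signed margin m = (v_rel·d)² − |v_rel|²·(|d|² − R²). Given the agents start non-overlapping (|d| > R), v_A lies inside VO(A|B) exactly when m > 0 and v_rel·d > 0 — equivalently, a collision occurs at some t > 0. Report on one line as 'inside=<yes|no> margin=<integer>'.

d = (20, -6),  |d|² = 436;  R = 6+5 = 11,  c = 436−11² = 315
v_rel = (10, 2),  |v_rel|² = 104;  v_rel·d = (10)·(20) + (2)·(-6) = 188
104·t² − 376·t + 315 = 0  ⇒  m = 188² − 104·315 = 2584
m = 2584 > 0,  v_rel·d = 188 > 0  ⇒  inside

inside=yes margin=2584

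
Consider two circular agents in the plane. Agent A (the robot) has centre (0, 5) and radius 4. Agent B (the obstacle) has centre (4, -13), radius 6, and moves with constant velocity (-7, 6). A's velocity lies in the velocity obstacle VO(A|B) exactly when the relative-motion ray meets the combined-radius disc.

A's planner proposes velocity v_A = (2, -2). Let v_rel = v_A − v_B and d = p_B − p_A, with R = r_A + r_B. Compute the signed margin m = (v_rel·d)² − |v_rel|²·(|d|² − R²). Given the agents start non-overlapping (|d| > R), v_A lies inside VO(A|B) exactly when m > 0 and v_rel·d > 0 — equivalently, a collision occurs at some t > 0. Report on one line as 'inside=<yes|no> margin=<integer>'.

d = (4, -18),  |d|² = 340;  R = 4+6 = 10,  c = 340−10² = 240
v_rel = (9, -8),  |v_rel|² = 145;  v_rel·d = (9)·(4) + (-8)·(-18) = 180
145·t² − 360·t + 240 = 0  ⇒  m = 180² − 145·240 = -2400
m = -2400 < 0,  v_rel·d = 180 > 0  ⇒  outside

inside=no margin=-2400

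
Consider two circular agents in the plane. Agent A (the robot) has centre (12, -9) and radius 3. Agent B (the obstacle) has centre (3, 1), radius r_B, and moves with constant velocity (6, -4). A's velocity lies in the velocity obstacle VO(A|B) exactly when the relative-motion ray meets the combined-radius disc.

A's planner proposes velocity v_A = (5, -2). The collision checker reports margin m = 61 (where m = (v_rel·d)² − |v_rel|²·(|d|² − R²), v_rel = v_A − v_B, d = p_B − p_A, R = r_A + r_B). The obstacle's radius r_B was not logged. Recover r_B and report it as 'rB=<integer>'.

m = 61
d = (-9, 10);  v_rel = (-1, 2),  |v_rel|² = 5
v_rel×d = (-1)·(10) − (2)·(-9) = 8
since m = R²·5 − 8²:  R² = (64 + 61) / 5 = 25
R = √25 = 5  ⇒  r_B = 5 − 3 = 2

rB=2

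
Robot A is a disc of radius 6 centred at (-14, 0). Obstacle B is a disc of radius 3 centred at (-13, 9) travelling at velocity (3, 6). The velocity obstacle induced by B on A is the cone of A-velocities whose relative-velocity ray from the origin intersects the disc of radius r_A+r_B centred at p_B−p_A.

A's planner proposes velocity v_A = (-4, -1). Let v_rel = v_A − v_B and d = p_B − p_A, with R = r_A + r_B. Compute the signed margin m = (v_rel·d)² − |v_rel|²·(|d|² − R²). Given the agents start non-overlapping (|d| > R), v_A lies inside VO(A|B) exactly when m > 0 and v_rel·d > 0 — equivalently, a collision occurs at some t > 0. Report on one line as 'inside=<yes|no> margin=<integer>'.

d = (1, 9),  |d|² = 82;  R = 6+3 = 9,  c = 82−9² = 1
v_rel = (-7, -7),  |v_rel|² = 98;  v_rel·d = (-7)·(1) + (-7)·(9) = -70
98·t² + 140·t + 1 = 0  ⇒  m = (-70)² − 98·1 = 4802
m = 4802 > 0,  v_rel·d = -70 < 0  ⇒  outside

inside=no margin=4802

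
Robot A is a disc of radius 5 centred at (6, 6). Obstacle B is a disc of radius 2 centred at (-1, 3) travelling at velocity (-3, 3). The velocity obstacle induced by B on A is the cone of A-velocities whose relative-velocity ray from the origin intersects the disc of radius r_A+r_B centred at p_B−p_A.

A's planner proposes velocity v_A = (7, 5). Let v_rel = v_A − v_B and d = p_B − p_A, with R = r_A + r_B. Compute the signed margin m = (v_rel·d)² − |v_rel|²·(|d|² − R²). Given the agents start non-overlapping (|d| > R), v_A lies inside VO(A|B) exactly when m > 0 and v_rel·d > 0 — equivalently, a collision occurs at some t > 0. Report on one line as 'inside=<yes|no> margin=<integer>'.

d = (-7, -3),  |d|² = 58;  R = 5+2 = 7,  c = 58−7² = 9
v_rel = (10, 2),  |v_rel|² = 104;  v_rel·d = (10)·(-7) + (2)·(-3) = -76
104·t² + 152·t + 9 = 0  ⇒  m = (-76)² − 104·9 = 4840
m = 4840 > 0,  v_rel·d = -76 < 0  ⇒  outside

inside=no margin=4840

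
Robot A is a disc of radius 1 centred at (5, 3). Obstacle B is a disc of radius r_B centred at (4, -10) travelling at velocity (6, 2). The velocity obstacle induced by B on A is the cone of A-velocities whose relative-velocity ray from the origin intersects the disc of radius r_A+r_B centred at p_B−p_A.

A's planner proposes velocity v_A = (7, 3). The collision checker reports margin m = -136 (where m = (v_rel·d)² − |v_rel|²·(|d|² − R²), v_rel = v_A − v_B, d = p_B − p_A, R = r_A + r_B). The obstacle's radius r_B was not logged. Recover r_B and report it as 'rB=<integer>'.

m = -136
d = (-1, -13);  v_rel = (1, 1),  |v_rel|² = 2
v_rel×d = (1)·(-13) − (1)·(-1) = -12
since m = R²·2 − (-12)²:  R² = (144 + -136) / 2 = 4
R = √4 = 2  ⇒  r_B = 2 − 1 = 1

rB=1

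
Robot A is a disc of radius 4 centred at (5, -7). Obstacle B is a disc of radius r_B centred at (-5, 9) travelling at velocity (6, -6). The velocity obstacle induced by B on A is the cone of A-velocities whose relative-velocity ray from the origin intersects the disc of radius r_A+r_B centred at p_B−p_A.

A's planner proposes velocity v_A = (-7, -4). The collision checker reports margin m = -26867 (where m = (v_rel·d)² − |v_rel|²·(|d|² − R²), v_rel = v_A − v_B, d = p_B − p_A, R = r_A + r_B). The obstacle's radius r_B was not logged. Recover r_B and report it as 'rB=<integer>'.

m = -26867
d = (-10, 16);  v_rel = (-13, 2),  |v_rel|² = 173
v_rel×d = (-13)·(16) − (2)·(-10) = -188
since m = R²·173 − (-188)²:  R² = (35344 + -26867) / 173 = 49
R = √49 = 7  ⇒  r_B = 7 − 4 = 3

rB=3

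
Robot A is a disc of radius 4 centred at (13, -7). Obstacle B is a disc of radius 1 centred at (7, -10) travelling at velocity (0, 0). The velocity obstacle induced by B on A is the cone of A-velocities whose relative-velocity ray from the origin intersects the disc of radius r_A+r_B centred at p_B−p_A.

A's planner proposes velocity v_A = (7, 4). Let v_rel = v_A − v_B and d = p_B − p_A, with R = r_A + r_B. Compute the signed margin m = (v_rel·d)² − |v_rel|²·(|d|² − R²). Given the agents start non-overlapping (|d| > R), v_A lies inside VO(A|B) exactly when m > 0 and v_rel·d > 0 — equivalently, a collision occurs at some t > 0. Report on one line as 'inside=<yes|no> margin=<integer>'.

d = (-6, -3),  |d|² = 45;  R = 4+1 = 5,  c = 45−5² = 20
v_rel = (7, 4),  |v_rel|² = 65;  v_rel·d = (7)·(-6) + (4)·(-3) = -54
65·t² + 108·t + 20 = 0  ⇒  m = (-54)² − 65·20 = 1616
m = 1616 > 0,  v_rel·d = -54 < 0  ⇒  outside

inside=no margin=1616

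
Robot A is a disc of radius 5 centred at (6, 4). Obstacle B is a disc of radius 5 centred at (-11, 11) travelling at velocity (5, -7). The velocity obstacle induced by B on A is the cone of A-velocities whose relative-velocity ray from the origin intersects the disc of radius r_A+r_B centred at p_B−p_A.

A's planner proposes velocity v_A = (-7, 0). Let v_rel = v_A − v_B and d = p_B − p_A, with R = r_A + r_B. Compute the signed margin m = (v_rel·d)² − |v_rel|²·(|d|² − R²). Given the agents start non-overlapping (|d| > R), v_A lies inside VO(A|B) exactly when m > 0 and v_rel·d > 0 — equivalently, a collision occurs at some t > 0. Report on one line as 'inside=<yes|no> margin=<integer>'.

d = (-17, 7),  |d|² = 338;  R = 5+5 = 10,  c = 338−10² = 238
v_rel = (-12, 7),  |v_rel|² = 193;  v_rel·d = (-12)·(-17) + (7)·(7) = 253
193·t² − 506·t + 238 = 0  ⇒  m = 253² − 193·238 = 18075
m = 18075 > 0,  v_rel·d = 253 > 0  ⇒  inside

inside=yes margin=18075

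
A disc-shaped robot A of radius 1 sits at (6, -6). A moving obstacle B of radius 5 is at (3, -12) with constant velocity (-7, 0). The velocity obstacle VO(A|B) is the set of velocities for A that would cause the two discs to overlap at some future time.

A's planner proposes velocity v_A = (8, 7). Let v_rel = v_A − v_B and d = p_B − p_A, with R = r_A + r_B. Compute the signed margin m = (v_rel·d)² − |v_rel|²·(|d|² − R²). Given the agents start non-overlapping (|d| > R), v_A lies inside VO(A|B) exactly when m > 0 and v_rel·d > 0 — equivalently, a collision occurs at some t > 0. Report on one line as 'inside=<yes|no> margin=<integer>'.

d = (-3, -6),  |d|² = 45;  R = 1+5 = 6,  c = 45−6² = 9
v_rel = (15, 7),  |v_rel|² = 274;  v_rel·d = (15)·(-3) + (7)·(-6) = -87
274·t² + 174·t + 9 = 0  ⇒  m = (-87)² − 274·9 = 5103
m = 5103 > 0,  v_rel·d = -87 < 0  ⇒  outside

inside=no margin=5103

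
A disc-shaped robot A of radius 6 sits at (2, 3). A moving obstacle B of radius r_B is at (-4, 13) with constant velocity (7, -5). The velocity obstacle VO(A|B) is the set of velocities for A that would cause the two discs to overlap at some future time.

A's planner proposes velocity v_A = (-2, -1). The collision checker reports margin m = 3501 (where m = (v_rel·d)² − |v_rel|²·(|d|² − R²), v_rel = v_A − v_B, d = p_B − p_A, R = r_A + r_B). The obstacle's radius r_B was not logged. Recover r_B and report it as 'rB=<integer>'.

m = 3501
d = (-6, 10);  v_rel = (-9, 4),  |v_rel|² = 97
v_rel×d = (-9)·(10) − (4)·(-6) = -66
since m = R²·97 − (-66)²:  R² = (4356 + 3501) / 97 = 81
R = √81 = 9  ⇒  r_B = 9 − 6 = 3

rB=3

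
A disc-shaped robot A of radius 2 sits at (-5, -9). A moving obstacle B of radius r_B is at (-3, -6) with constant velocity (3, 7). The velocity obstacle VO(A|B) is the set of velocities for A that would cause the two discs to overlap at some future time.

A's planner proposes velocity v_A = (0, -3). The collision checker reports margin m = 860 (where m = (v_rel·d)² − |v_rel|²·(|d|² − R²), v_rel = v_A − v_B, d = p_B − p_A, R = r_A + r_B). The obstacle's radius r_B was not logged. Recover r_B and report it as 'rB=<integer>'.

m = 860
d = (2, 3);  v_rel = (-3, -10),  |v_rel|² = 109
v_rel×d = (-3)·(3) − (-10)·(2) = 11
since m = R²·109 − 11²:  R² = (121 + 860) / 109 = 9
R = √9 = 3  ⇒  r_B = 3 − 2 = 1

rB=1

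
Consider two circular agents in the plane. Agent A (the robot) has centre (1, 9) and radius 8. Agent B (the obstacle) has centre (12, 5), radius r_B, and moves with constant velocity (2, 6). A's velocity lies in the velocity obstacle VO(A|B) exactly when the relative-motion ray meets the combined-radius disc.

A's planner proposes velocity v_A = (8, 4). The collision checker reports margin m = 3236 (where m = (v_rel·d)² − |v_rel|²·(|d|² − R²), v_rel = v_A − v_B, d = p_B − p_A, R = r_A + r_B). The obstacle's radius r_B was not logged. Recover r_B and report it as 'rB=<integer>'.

m = 3236
d = (11, -4);  v_rel = (6, -2),  |v_rel|² = 40
v_rel×d = (6)·(-4) − (-2)·(11) = -2
since m = R²·40 − (-2)²:  R² = (4 + 3236) / 40 = 81
R = √81 = 9  ⇒  r_B = 9 − 8 = 1

rB=1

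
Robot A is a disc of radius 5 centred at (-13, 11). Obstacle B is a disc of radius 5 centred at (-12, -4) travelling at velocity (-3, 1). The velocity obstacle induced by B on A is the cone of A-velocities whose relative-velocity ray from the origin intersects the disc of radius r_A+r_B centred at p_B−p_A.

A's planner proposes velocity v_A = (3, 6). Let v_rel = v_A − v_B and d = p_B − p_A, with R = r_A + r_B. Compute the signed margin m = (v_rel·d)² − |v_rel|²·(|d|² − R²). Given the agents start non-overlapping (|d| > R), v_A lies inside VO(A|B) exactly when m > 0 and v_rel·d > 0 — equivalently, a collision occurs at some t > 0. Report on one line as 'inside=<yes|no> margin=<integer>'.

d = (1, -15),  |d|² = 226;  R = 5+5 = 10,  c = 226−10² = 126
v_rel = (6, 5),  |v_rel|² = 61;  v_rel·d = (6)·(1) + (5)·(-15) = -69
61·t² + 138·t + 126 = 0  ⇒  m = (-69)² − 61·126 = -2925
m = -2925 < 0,  v_rel·d = -69 < 0  ⇒  outside

inside=no margin=-2925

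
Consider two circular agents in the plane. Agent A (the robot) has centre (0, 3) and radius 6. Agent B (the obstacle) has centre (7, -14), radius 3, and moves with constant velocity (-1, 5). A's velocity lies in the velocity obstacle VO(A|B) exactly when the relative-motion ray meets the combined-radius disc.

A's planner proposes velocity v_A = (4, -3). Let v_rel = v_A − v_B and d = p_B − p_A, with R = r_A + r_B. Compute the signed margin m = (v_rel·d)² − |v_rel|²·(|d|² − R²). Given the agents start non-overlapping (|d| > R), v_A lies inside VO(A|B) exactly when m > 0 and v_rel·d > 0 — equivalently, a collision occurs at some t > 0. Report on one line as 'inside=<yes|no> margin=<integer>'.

d = (7, -17),  |d|² = 338;  R = 6+3 = 9,  c = 338−9² = 257
v_rel = (5, -8),  |v_rel|² = 89;  v_rel·d = (5)·(7) + (-8)·(-17) = 171
89·t² − 342·t + 257 = 0  ⇒  m = 171² − 89·257 = 6368
m = 6368 > 0,  v_rel·d = 171 > 0  ⇒  inside

inside=yes margin=6368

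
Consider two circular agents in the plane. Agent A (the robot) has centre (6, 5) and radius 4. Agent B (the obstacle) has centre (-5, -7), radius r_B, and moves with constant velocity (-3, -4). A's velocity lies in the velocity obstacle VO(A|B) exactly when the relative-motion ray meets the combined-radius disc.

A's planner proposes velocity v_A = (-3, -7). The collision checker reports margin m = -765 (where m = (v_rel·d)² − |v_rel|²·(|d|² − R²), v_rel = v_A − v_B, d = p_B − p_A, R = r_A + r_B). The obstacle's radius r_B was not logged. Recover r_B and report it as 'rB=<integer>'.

m = -765
d = (-11, -12);  v_rel = (0, -3),  |v_rel|² = 9
v_rel×d = (0)·(-12) − (-3)·(-11) = -33
since m = R²·9 − (-33)²:  R² = (1089 + -765) / 9 = 36
R = √36 = 6  ⇒  r_B = 6 − 4 = 2

rB=2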